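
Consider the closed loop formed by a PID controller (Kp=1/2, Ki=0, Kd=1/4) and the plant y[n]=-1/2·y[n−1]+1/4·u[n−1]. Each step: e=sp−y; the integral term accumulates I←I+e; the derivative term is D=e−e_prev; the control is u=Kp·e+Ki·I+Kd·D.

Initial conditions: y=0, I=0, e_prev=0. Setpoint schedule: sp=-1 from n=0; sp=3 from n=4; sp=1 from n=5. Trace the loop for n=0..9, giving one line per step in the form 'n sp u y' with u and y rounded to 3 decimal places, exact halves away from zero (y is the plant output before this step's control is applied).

0 -1 -0.750 0.000
1 -1 -0.359 -0.188
2 -1 -0.550 0.004
3 -1 -0.394 -0.139
4 3 2.487 -0.029
5 1 -0.484 0.636
6 1 0.988 -0.439
7 1 0.040 0.467
8 1 0.784 -0.223
9 1 0.213 0.308

(exact arithmetic carried between steps; '≈' marks a value shown rounded to 6 d.p. or computed from one; I and e_prev carry over from the previous line; the table rounds u and y to 3 d.p., halves away from zero)
n=0: y=0, sp=-1, e=sp−y=-1; I=-1, D=e−e_prev=-1; u=1/2·(-1)+0·(-1)+1/4·(-1)=-0.75; next y=-1/2·0+1/4·(-0.75)=-0.1875
n=1: y=-0.1875, sp=-1, e=sp−y=-0.8125; I=-1.8125, D=e−e_prev=0.1875; u=1/2·(-0.8125)+0·(-1.8125)+1/4·0.1875=-0.359375; next y=-1/2·(-0.1875)+1/4·(-0.359375)≈0.003906
n=2: y≈0.003906, sp=-1, e=sp−y≈-1.003906; I≈-2.816406, D=e−e_prev≈-0.191406; u=1/2·(-1.003906)+0·(-2.816406)+1/4·(-0.191406)≈-0.549805; next y=-1/2·0.003906+1/4·(-0.549805)≈-0.139404
n=3: y≈-0.139404, sp=-1, e=sp−y≈-0.860596; I≈-3.677002, D=e−e_prev≈0.143311; u=1/2·(-0.860596)+0·(-3.677002)+1/4·0.143311≈-0.394470; next y=-1/2·(-0.139404)+1/4·(-0.394470)≈-0.028915
n=4: y≈-0.028915, sp=3, e=sp−y≈3.028915; I≈-0.648087, D=e−e_prev≈3.889511; u=1/2·3.028915+0·(-0.648087)+1/4·3.889511≈2.486835; next y=-1/2·(-0.028915)+1/4·2.486835≈0.636167
n=5: y≈0.636167, sp=1, e=sp−y≈0.363833; I≈-0.284253, D=e−e_prev≈-2.665082; u=1/2·0.363833+0·(-0.284253)+1/4·(-2.665082)≈-0.484354; next y=-1/2·0.636167+1/4·(-0.484354)≈-0.439172
n=6: y≈-0.439172, sp=1, e=sp−y≈1.439172; I≈1.154919, D=e−e_prev≈1.075338; u=1/2·1.439172+0·1.154919+1/4·1.075338≈0.988420; next y=-1/2·(-0.439172)+1/4·0.988420≈0.466691
n=7: y≈0.466691, sp=1, e=sp−y≈0.533309; I≈1.688228, D=e−e_prev≈-0.905863; u=1/2·0.533309+0·1.688228+1/4·(-0.905863)≈0.040189; next y=-1/2·0.466691+1/4·0.040189≈-0.223298
n=8: y≈-0.223298, sp=1, e=sp−y≈1.223298; I≈2.911526, D=e−e_prev≈0.689989; u=1/2·1.223298+0·2.911526+1/4·0.689989≈0.784146; next y=-1/2·(-0.223298)+1/4·0.784146≈0.307686
n=9: y≈0.307686, sp=1, e=sp−y≈0.692314; I≈3.603840, D=e−e_prev≈-0.530984; u=1/2·0.692314+0·3.603840+1/4·(-0.530984)≈0.213411; next y=-1/2·0.307686+1/4·0.213411≈-0.100490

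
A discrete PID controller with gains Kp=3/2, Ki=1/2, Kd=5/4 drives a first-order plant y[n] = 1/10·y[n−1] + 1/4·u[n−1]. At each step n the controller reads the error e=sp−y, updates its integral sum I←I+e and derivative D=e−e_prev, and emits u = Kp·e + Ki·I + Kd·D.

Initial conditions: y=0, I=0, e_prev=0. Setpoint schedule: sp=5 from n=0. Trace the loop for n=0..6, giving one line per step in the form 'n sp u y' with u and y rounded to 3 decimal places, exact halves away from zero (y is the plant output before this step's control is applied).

0 5 16.250 0.000
1 5 -0.703 4.063
2 5 17.298 0.230
3 5 1.512 4.348
4 5 18.473 0.813
5 5 3.516 4.699
6 5 19.414 1.349

(exact arithmetic carried between steps; '≈' marks a value shown rounded to 6 d.p. or computed from one; I and e_prev carry over from the previous line; the table rounds u and y to 3 d.p., halves away from zero)
n=0: y=0, sp=5, e=sp−y=5; I=5, D=e−e_prev=5; u=3/2·5+1/2·5+5/4·5=16.25; next y=1/10·0+1/4·16.25=4.0625
n=1: y=4.0625, sp=5, e=sp−y=0.9375; I=5.9375, D=e−e_prev=-4.0625; u=3/2·0.9375+1/2·5.9375+5/4·(-4.0625)=-0.703125; next y=1/10·4.0625+1/4·(-0.703125)≈0.230469
n=2: y≈0.230469, sp=5, e=sp−y≈4.769531; I≈10.707031, D=e−e_prev≈3.832031; u=3/2·4.769531+1/2·10.707031+5/4·3.832031≈17.297852; next y=1/10·0.230469+1/4·17.297852≈4.347510
n=3: y≈4.347510, sp=5, e=sp−y≈0.652490; I≈11.359521, D=e−e_prev≈-4.117041; u=3/2·0.652490+1/2·11.359521+5/4·(-4.117041)≈1.512195; next y=1/10·4.347510+1/4·1.512195≈0.812800
n=4: y≈0.812800, sp=5, e=sp−y≈4.187200; I≈15.546722, D=e−e_prev≈3.534710; u=3/2·4.187200+1/2·15.546722+5/4·3.534710≈18.472549; next y=1/10·0.812800+1/4·18.472549≈4.699417
n=5: y≈4.699417, sp=5, e=sp−y≈0.300583; I≈15.847305, D=e−e_prev≈-3.886618; u=3/2·0.300583+1/2·15.847305+5/4·(-3.886618)≈3.516255; next y=1/10·4.699417+1/4·3.516255≈1.349005
n=6: y≈1.349005, sp=5, e=sp−y≈3.650995; I≈19.498299, D=e−e_prev≈3.350412; u=3/2·3.650995+1/2·19.498299+5/4·3.350412≈19.413656; next y=1/10·1.349005+1/4·19.413656≈4.988315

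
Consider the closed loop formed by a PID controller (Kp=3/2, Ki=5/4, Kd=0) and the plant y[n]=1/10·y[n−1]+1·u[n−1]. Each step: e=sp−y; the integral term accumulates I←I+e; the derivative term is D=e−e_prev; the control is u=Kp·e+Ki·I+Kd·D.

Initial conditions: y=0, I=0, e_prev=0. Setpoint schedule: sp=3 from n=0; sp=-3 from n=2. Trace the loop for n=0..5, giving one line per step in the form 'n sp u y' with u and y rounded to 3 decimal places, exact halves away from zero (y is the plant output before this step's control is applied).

(exact arithmetic carried between steps; '≈' marks a value shown rounded to 6 d.p. or computed from one; I and e_prev carry over from the previous line; the table rounds u and y to 3 d.p., halves away from zero)
n=0: y=0, sp=3, e=sp−y=3; I=3, D=e−e_prev=3; u=3/2·3+5/4·3+0·3=8.25; next y=1/10·0+1·8.25=8.25
n=1: y=8.25, sp=3, e=sp−y=-5.25; I=-2.25, D=e−e_prev=-8.25; u=3/2·(-5.25)+5/4·(-2.25)+0·(-8.25)=-10.6875; next y=1/10·8.25+1·(-10.6875)=-9.8625
n=2: y=-9.8625, sp=-3, e=sp−y=6.8625; I=4.6125, D=e−e_prev=12.1125; u=3/2·6.8625+5/4·4.6125+0·12.1125=16.059375; next y=1/10·(-9.8625)+1·16.059375=15.073125
n=3: y=15.073125, sp=-3, e=sp−y=-18.073125; I=-13.460625, D=e−e_prev=-24.935625; u=3/2·(-18.073125)+5/4·(-13.460625)+0·(-24.935625)≈-43.935469; next y=1/10·15.073125+1·(-43.935469)≈-42.428156
n=4: y≈-42.428156, sp=-3, e=sp−y≈39.428156; I≈25.967531, D=e−e_prev≈57.501281; u=3/2·39.428156+5/4·25.967531+0·57.501281≈91.601648; next y=1/10·(-42.428156)+1·91.601648≈87.358833
n=5: y≈87.358833, sp=-3, e=sp−y≈-90.358833; I≈-64.391302, D=e−e_prev≈-129.786989; u=3/2·(-90.358833)+5/4·(-64.391302)+0·(-129.786989)≈-216.027376; next y=1/10·87.358833+1·(-216.027376)≈-207.291493

0 3 8.250 0.000
1 3 -10.688 8.250
2 -3 16.059 -9.863
3 -3 -43.935 15.073
4 -3 91.602 -42.428
5 -3 -216.027 87.359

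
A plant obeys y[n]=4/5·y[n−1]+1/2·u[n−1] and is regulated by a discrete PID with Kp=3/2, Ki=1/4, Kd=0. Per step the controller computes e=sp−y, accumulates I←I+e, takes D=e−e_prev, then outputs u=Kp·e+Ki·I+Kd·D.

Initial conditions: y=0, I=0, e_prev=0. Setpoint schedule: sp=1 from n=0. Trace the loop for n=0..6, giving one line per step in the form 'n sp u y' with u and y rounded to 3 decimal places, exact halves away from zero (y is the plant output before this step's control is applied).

(exact arithmetic carried between steps; '≈' marks a value shown rounded to 6 d.p. or computed from one; I and e_prev carry over from the previous line; the table rounds u and y to 3 d.p., halves away from zero)
n=0: y=0, sp=1, e=sp−y=1; I=1, D=e−e_prev=1; u=3/2·1+1/4·1+0·1=1.75; next y=4/5·0+1/2·1.75=0.875
n=1: y=0.875, sp=1, e=sp−y=0.125; I=1.125, D=e−e_prev=-0.875; u=3/2·0.125+1/4·1.125+0·(-0.875)=0.46875; next y=4/5·0.875+1/2·0.46875=0.934375
n=2: y=0.934375, sp=1, e=sp−y=0.065625; I=1.190625, D=e−e_prev=-0.059375; u=3/2·0.065625+1/4·1.190625+0·(-0.059375)≈0.396094; next y=4/5·0.934375+1/2·0.396094≈0.945547
n=3: y≈0.945547, sp=1, e=sp−y≈0.054453; I≈1.245078, D=e−e_prev≈-0.011172; u=3/2·0.054453+1/4·1.245078+0·(-0.011172)≈0.392949; next y=4/5·0.945547+1/2·0.392949≈0.952912
n=4: y≈0.952912, sp=1, e=sp−y≈0.047088; I≈1.292166, D=e−e_prev≈-0.007365; u=3/2·0.047088+1/4·1.292166+0·(-0.007365)≈0.393673; next y=4/5·0.952912+1/2·0.393673≈0.959166
n=5: y≈0.959166, sp=1, e=sp−y≈0.040834; I≈1.333000, D=e−e_prev≈-0.006254; u=3/2·0.040834+1/4·1.333000+0·(-0.006254)≈0.394500; next y=4/5·0.959166+1/2·0.394500≈0.964583
n=6: y≈0.964583, sp=1, e=sp−y≈0.035417; I≈1.368416, D=e−e_prev≈-0.005417; u=3/2·0.035417+1/4·1.368416+0·(-0.005417)≈0.395229; next y=4/5·0.964583+1/2·0.395229≈0.969281

0 1 1.750 0.000
1 1 0.469 0.875
2 1 0.396 0.934
3 1 0.393 0.946
4 1 0.394 0.953
5 1 0.395 0.959
6 1 0.395 0.965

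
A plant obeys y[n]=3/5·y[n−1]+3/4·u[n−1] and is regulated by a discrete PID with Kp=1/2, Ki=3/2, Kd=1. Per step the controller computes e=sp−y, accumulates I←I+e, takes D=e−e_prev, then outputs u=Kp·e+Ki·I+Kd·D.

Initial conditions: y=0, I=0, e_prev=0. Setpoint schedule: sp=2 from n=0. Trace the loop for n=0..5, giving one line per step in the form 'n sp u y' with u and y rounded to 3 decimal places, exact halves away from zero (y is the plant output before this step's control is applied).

(exact arithmetic carried between steps; '≈' marks a value shown rounded to 6 d.p. or computed from one; I and e_prev carry over from the previous line; the table rounds u and y to 3 d.p., halves away from zero)
n=0: y=0, sp=2, e=sp−y=2; I=2, D=e−e_prev=2; u=1/2·2+3/2·2+1·2=6; next y=3/5·0+3/4·6=4.5
n=1: y=4.5, sp=2, e=sp−y=-2.5; I=-0.5, D=e−e_prev=-4.5; u=1/2·(-2.5)+3/2·(-0.5)+1·(-4.5)=-6.5; next y=3/5·4.5+3/4·(-6.5)=-2.175
n=2: y=-2.175, sp=2, e=sp−y=4.175; I=3.675, D=e−e_prev=6.675; u=1/2·4.175+3/2·3.675+1·6.675=14.275; next y=3/5·(-2.175)+3/4·14.275=9.40125
n=3: y=9.40125, sp=2, e=sp−y=-7.40125; I=-3.72625, D=e−e_prev=-11.57625; u=1/2·(-7.40125)+3/2·(-3.72625)+1·(-11.57625)=-20.86625; next y=3/5·9.40125+3/4·(-20.86625)≈-10.008938
n=4: y≈-10.008938, sp=2, e=sp−y≈12.008938; I≈8.282688, D=e−e_prev≈19.410188; u=1/2·12.008938+3/2·8.282688+1·19.410188≈37.838688; next y=3/5·(-10.008938)+3/4·37.838688≈22.373653
n=5: y≈22.373653, sp=2, e=sp−y≈-20.373653; I≈-12.090966, D=e−e_prev≈-32.382591; u=1/2·(-20.373653)+3/2·(-12.090966)+1·(-32.382591)≈-60.705866; next y=3/5·22.373653+3/4·(-60.705866)≈-32.105207

0 2 6.000 0.000
1 2 -6.500 4.500
2 2 14.275 -2.175
3 2 -20.866 9.401
4 2 37.839 -10.009
5 2 -60.706 22.374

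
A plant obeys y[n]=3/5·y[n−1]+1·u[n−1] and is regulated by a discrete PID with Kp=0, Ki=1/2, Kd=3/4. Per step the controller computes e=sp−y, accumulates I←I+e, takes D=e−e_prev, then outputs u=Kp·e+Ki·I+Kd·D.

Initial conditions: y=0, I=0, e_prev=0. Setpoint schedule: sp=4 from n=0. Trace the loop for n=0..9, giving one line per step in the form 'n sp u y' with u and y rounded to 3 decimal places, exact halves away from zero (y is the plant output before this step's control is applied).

0 4 5.000 0.000
1 4 -2.250 5.000
2 4 6.313 0.750
3 4 -2.766 6.763
4 4 7.201 1.292
5 4 -3.903 7.976
6 4 7.989 0.882
7 4 -5.317 8.518
8 4 9.056 -0.206
9 4 -6.808 8.932

(exact arithmetic carried between steps; '≈' marks a value shown rounded to 6 d.p. or computed from one; I and e_prev carry over from the previous line; the table rounds u and y to 3 d.p., halves away from zero)
n=0: y=0, sp=4, e=sp−y=4; I=4, D=e−e_prev=4; u=0·4+1/2·4+3/4·4=5; next y=3/5·0+1·5=5
n=1: y=5, sp=4, e=sp−y=-1; I=3, D=e−e_prev=-5; u=0·(-1)+1/2·3+3/4·(-5)=-2.25; next y=3/5·5+1·(-2.25)=0.75
n=2: y=0.75, sp=4, e=sp−y=3.25; I=6.25, D=e−e_prev=4.25; u=0·3.25+1/2·6.25+3/4·4.25=6.3125; next y=3/5·0.75+1·6.3125=6.7625
n=3: y=6.7625, sp=4, e=sp−y=-2.7625; I=3.4875, D=e−e_prev=-6.0125; u=0·(-2.7625)+1/2·3.4875+3/4·(-6.0125)=-2.765625; next y=3/5·6.7625+1·(-2.765625)=1.291875
n=4: y=1.291875, sp=4, e=sp−y=2.708125; I=6.195625, D=e−e_prev=5.470625; u=0·2.708125+1/2·6.195625+3/4·5.470625≈7.200781; next y=3/5·1.291875+1·7.200781≈7.975906
n=5: y≈7.975906, sp=4, e=sp−y≈-3.975906; I≈2.219719, D=e−e_prev≈-6.684031; u=0·(-3.975906)+1/2·2.219719+3/4·(-6.684031)≈-3.903164; next y=3/5·7.975906+1·(-3.903164)≈0.882380
n=6: y≈0.882380, sp=4, e=sp−y≈3.117620; I≈5.337339, D=e−e_prev≈7.093527; u=0·3.117620+1/2·5.337339+3/4·7.093527≈7.988814; next y=3/5·0.882380+1·7.988814≈8.518242
n=7: y≈8.518242, sp=4, e=sp−y≈-4.518242; I≈0.819097, D=e−e_prev≈-7.635863; u=0·(-4.518242)+1/2·0.819097+3/4·(-7.635863)≈-5.317349; next y=3/5·8.518242+1·(-5.317349)≈-0.206403
n=8: y≈-0.206403, sp=4, e=sp−y≈4.206403; I≈5.025500, D=e−e_prev≈8.724645; u=0·4.206403+1/2·5.025500+3/4·8.724645≈9.056234; next y=3/5·(-0.206403)+1·9.056234≈8.932392
n=9: y≈8.932392, sp=4, e=sp−y≈-4.932392; I≈0.093108, D=e−e_prev≈-9.138795; u=0·(-4.932392)+1/2·0.093108+3/4·(-9.138795)≈-6.807543; next y=3/5·8.932392+1·(-6.807543)≈-1.448107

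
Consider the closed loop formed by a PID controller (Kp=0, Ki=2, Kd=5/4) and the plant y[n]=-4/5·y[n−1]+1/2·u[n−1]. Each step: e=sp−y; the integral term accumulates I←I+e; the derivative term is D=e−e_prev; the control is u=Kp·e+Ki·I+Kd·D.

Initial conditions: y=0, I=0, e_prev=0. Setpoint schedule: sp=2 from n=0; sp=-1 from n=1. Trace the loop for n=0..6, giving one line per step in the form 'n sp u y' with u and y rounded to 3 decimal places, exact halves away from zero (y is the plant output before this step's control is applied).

0 2 6.500 0.000
1 -1 -12.313 3.250
2 -1 26.020 -8.756
3 -1 -66.982 20.015
4 -1 152.886 -49.503
5 -1 -375.039 116.046
6 -1 886.112 -280.356

(exact arithmetic carried between steps; '≈' marks a value shown rounded to 6 d.p. or computed from one; I and e_prev carry over from the previous line; the table rounds u and y to 3 d.p., halves away from zero)
n=0: y=0, sp=2, e=sp−y=2; I=2, D=e−e_prev=2; u=0·2+2·2+5/4·2=6.5; next y=-4/5·0+1/2·6.5=3.25
n=1: y=3.25, sp=-1, e=sp−y=-4.25; I=-2.25, D=e−e_prev=-6.25; u=0·(-4.25)+2·(-2.25)+5/4·(-6.25)=-12.3125; next y=-4/5·3.25+1/2·(-12.3125)=-8.75625
n=2: y=-8.75625, sp=-1, e=sp−y=7.75625; I=5.50625, D=e−e_prev=12.00625; u=0·7.75625+2·5.50625+5/4·12.00625≈26.020313; next y=-4/5·(-8.75625)+1/2·26.020313≈20.015156
n=3: y≈20.015156, sp=-1, e=sp−y≈-21.015156; I≈-15.508906, D=e−e_prev≈-28.771406; u=0·(-21.015156)+2·(-15.508906)+5/4·(-28.771406)≈-66.982070; next y=-4/5·20.015156+1/2·(-66.982070)≈-49.503160
n=4: y≈-49.503160, sp=-1, e=sp−y≈48.503160; I≈32.994254, D=e−e_prev≈69.518316; u=0·48.503160+2·32.994254+5/4·69.518316≈152.886403; next y=-4/5·(-49.503160)+1/2·152.886403≈116.045730
n=5: y≈116.045730, sp=-1, e=sp−y≈-117.045730; I≈-84.051476, D=e−e_prev≈-165.548890; u=0·(-117.045730)+2·(-84.051476)+5/4·(-165.548890)≈-375.039064; next y=-4/5·116.045730+1/2·(-375.039064)≈-280.356116
n=6: y≈-280.356116, sp=-1, e=sp−y≈279.356116; I≈195.304640, D=e−e_prev≈396.401846; u=0·279.356116+2·195.304640+5/4·396.401846≈886.111587; next y=-4/5·(-280.356116)+1/2·886.111587≈667.340686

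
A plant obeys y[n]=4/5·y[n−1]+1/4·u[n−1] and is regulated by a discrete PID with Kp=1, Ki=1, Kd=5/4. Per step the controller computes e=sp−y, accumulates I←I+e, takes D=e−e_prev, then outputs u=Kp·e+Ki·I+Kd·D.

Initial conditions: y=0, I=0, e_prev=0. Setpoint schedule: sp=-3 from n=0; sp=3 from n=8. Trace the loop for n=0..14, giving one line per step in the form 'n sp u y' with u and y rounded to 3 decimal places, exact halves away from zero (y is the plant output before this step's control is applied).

0 -3 -9.750 0.000
1 -3 -1.078 -2.438
2 -3 -5.396 -2.220
3 -3 -2.962 -3.125
4 -3 -3.593 -3.240
5 -3 -2.684 -3.491
6 -3 -2.594 -3.463
7 -3 -2.240 -3.419
8 3 17.332 -3.296
9 3 0.058 1.696
10 3 8.657 1.372
11 3 3.737 3.262
12 3 4.922 3.544
13 3 3.035 4.065
14 3 2.798 4.011

(exact arithmetic carried between steps; '≈' marks a value shown rounded to 6 d.p. or computed from one; I and e_prev carry over from the previous line; the table rounds u and y to 3 d.p., halves away from zero)
n=0: y=0, sp=-3, e=sp−y=-3; I=-3, D=e−e_prev=-3; u=1·(-3)+1·(-3)+5/4·(-3)=-9.75; next y=4/5·0+1/4·(-9.75)=-2.4375
n=1: y=-2.4375, sp=-3, e=sp−y=-0.5625; I=-3.5625, D=e−e_prev=2.4375; u=1·(-0.5625)+1·(-3.5625)+5/4·2.4375=-1.078125; next y=4/5·(-2.4375)+1/4·(-1.078125)≈-2.219531
n=2: y≈-2.219531, sp=-3, e=sp−y≈-0.780469; I≈-4.342969, D=e−e_prev≈-0.217969; u=1·(-0.780469)+1·(-4.342969)+5/4·(-0.217969)≈-5.395898; next y=4/5·(-2.219531)+1/4·(-5.395898)≈-3.124600
n=3: y≈-3.124600, sp=-3, e=sp−y≈0.124600; I≈-4.218369, D=e−e_prev≈0.905068; u=1·0.124600+1·(-4.218369)+5/4·0.905068≈-2.962434; next y=4/5·(-3.124600)+1/4·(-2.962434)≈-3.240288
n=4: y≈-3.240288, sp=-3, e=sp−y≈0.240288; I≈-3.978081, D=e−e_prev≈0.115689; u=1·0.240288+1·(-3.978081)+5/4·0.115689≈-3.593182; next y=4/5·(-3.240288)+1/4·(-3.593182)≈-3.490526
n=5: y≈-3.490526, sp=-3, e=sp−y≈0.490526; I≈-3.487555, D=e−e_prev≈0.250238; u=1·0.490526+1·(-3.487555)+5/4·0.250238≈-2.684231; next y=4/5·(-3.490526)+1/4·(-2.684231)≈-3.463479
n=6: y≈-3.463479, sp=-3, e=sp−y≈0.463479; I≈-3.024076, D=e−e_prev≈-0.027047; u=1·0.463479+1·(-3.024076)+5/4·(-0.027047)≈-2.594407; next y=4/5·(-3.463479)+1/4·(-2.594407)≈-3.419385
n=7: y≈-3.419385, sp=-3, e=sp−y≈0.419385; I≈-2.604692, D=e−e_prev≈-0.044094; u=1·0.419385+1·(-2.604692)+5/4·(-0.044094)≈-2.240425; next y=4/5·(-3.419385)+1/4·(-2.240425)≈-3.295614
n=8: y≈-3.295614, sp=3, e=sp−y≈6.295614; I≈3.690922, D=e−e_prev≈5.876229; u=1·6.295614+1·3.690922+5/4·5.876229≈17.331823; next y=4/5·(-3.295614)+1/4·17.331823≈1.696465
n=9: y≈1.696465, sp=3, e=sp−y≈1.303535; I≈4.994458, D=e−e_prev≈-4.992078; u=1·1.303535+1·4.994458+5/4·(-4.992078)≈0.057895; next y=4/5·1.696465+1/4·0.057895≈1.371645
n=10: y≈1.371645, sp=3, e=sp−y≈1.628355; I≈6.622812, D=e−e_prev≈0.324819; u=1·1.628355+1·6.622812+5/4·0.324819≈8.657191; next y=4/5·1.371645+1/4·8.657191≈3.261614
n=11: y≈3.261614, sp=3, e=sp−y≈-0.261614; I≈6.361198, D=e−e_prev≈-1.889969; u=1·(-0.261614)+1·6.361198+5/4·(-1.889969)≈3.737123; next y=4/5·3.261614+1/4·3.737123≈3.543572
n=12: y≈3.543572, sp=3, e=sp−y≈-0.543572; I≈5.817626, D=e−e_prev≈-0.281958; u=1·(-0.543572)+1·5.817626+5/4·(-0.281958)≈4.921606; next y=4/5·3.543572+1/4·4.921606≈4.065259
n=13: y≈4.065259, sp=3, e=sp−y≈-1.065259; I≈4.752367, D=e−e_prev≈-0.521687; u=1·(-1.065259)+1·4.752367+5/4·(-0.521687)≈3.034999; next y=4/5·4.065259+1/4·3.034999≈4.010957
n=14: y≈4.010957, sp=3, e=sp−y≈-1.010957; I≈3.741410, D=e−e_prev≈0.054302; u=1·(-1.010957)+1·3.741410+5/4·0.054302≈2.798330; next y=4/5·4.010957+1/4·2.798330≈3.908348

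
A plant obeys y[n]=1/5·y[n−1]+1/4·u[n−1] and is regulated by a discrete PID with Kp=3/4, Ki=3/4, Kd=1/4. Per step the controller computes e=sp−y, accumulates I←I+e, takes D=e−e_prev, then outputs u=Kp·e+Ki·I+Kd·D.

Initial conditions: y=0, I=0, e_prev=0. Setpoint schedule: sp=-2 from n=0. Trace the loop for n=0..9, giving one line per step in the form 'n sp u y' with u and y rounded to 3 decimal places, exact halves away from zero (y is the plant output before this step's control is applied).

(exact arithmetic carried between steps; '≈' marks a value shown rounded to 6 d.p. or computed from one; I and e_prev carry over from the previous line; the table rounds u and y to 3 d.p., halves away from zero)
n=0: y=0, sp=-2, e=sp−y=-2; I=-2, D=e−e_prev=-2; u=3/4·(-2)+3/4·(-2)+1/4·(-2)=-3.5; next y=1/5·0+1/4·(-3.5)=-0.875
n=1: y=-0.875, sp=-2, e=sp−y=-1.125; I=-3.125, D=e−e_prev=0.875; u=3/4·(-1.125)+3/4·(-3.125)+1/4·0.875=-2.96875; next y=1/5·(-0.875)+1/4·(-2.96875)≈-0.917188
n=2: y≈-0.917188, sp=-2, e=sp−y≈-1.082813; I≈-4.207813, D=e−e_prev≈0.042188; u=3/4·(-1.082813)+3/4·(-4.207813)+1/4·0.042188≈-3.957422; next y=1/5·(-0.917188)+1/4·(-3.957422)≈-1.172793
n=3: y≈-1.172793, sp=-2, e=sp−y≈-0.827207; I≈-5.035020, D=e−e_prev≈0.255605; u=3/4·(-0.827207)+3/4·(-5.035020)+1/4·0.255605≈-4.332769; next y=1/5·(-1.172793)+1/4·(-4.332769)≈-1.317751
n=4: y≈-1.317751, sp=-2, e=sp−y≈-0.682249; I≈-5.717269, D=e−e_prev≈0.144958; u=3/4·(-0.682249)+3/4·(-5.717269)+1/4·0.144958≈-4.763399; next y=1/5·(-1.317751)+1/4·(-4.763399)≈-1.454400
n=5: y≈-1.454400, sp=-2, e=sp−y≈-0.545600; I≈-6.262869, D=e−e_prev≈0.136649; u=3/4·(-0.545600)+3/4·(-6.262869)+1/4·0.136649≈-5.072189; next y=1/5·(-1.454400)+1/4·(-5.072189)≈-1.558927
n=6: y≈-1.558927, sp=-2, e=sp−y≈-0.441073; I≈-6.703942, D=e−e_prev≈0.104527; u=3/4·(-0.441073)+3/4·(-6.703942)+1/4·0.104527≈-5.332629; next y=1/5·(-1.558927)+1/4·(-5.332629)≈-1.644943
n=7: y≈-1.644943, sp=-2, e=sp−y≈-0.355057; I≈-7.058999, D=e−e_prev≈0.086015; u=3/4·(-0.355057)+3/4·(-7.058999)+1/4·0.086015≈-5.539038; next y=1/5·(-1.644943)+1/4·(-5.539038)≈-1.713748
n=8: y≈-1.713748, sp=-2, e=sp−y≈-0.286252; I≈-7.345251, D=e−e_prev≈0.068805; u=3/4·(-0.286252)+3/4·(-7.345251)+1/4·0.068805≈-5.706426; next y=1/5·(-1.713748)+1/4·(-5.706426)≈-1.769356
n=9: y≈-1.769356, sp=-2, e=sp−y≈-0.230644; I≈-7.575895, D=e−e_prev≈0.055608; u=3/4·(-0.230644)+3/4·(-7.575895)+1/4·0.055608≈-5.841002; next y=1/5·(-1.769356)+1/4·(-5.841002)≈-1.814122

0 -2 -3.500 0.000
1 -2 -2.969 -0.875
2 -2 -3.957 -0.917
3 -2 -4.333 -1.173
4 -2 -4.763 -1.318
5 -2 -5.072 -1.454
6 -2 -5.333 -1.559
7 -2 -5.539 -1.645
8 -2 -5.706 -1.714
9 -2 -5.841 -1.769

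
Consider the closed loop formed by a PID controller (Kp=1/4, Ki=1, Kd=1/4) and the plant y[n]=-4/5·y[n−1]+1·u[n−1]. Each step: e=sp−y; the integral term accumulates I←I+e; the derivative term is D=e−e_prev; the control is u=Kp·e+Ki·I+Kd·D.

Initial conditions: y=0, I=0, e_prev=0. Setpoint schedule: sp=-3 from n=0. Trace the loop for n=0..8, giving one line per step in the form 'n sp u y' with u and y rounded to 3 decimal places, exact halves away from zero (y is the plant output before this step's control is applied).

0 -3 -4.500 0.000
1 -3 0.000 -4.500
2 -3 -11.775 3.600
3 -3 11.033 -14.655
4 -3 -37.994 22.757
5 -3 64.036 -56.199
6 -3 -150.294 108.995
7 -3 298.736 -237.490
8 -3 -642.723 488.729

(exact arithmetic carried between steps; '≈' marks a value shown rounded to 6 d.p. or computed from one; I and e_prev carry over from the previous line; the table rounds u and y to 3 d.p., halves away from zero)
n=0: y=0, sp=-3, e=sp−y=-3; I=-3, D=e−e_prev=-3; u=1/4·(-3)+1·(-3)+1/4·(-3)=-4.5; next y=-4/5·0+1·(-4.5)=-4.5
n=1: y=-4.5, sp=-3, e=sp−y=1.5; I=-1.5, D=e−e_prev=4.5; u=1/4·1.5+1·(-1.5)+1/4·4.5=0; next y=-4/5·(-4.5)+1·0=3.6
n=2: y=3.6, sp=-3, e=sp−y=-6.6; I=-8.1, D=e−e_prev=-8.1; u=1/4·(-6.6)+1·(-8.1)+1/4·(-8.1)=-11.775; next y=-4/5·3.6+1·(-11.775)=-14.655
n=3: y=-14.655, sp=-3, e=sp−y=11.655; I=3.555, D=e−e_prev=18.255; u=1/4·11.655+1·3.555+1/4·18.255=11.0325; next y=-4/5·(-14.655)+1·11.0325=22.7565
n=4: y=22.7565, sp=-3, e=sp−y=-25.7565; I=-22.2015, D=e−e_prev=-37.4115; u=1/4·(-25.7565)+1·(-22.2015)+1/4·(-37.4115)=-37.9935; next y=-4/5·22.7565+1·(-37.9935)=-56.1987
n=5: y=-56.1987, sp=-3, e=sp−y=53.1987; I=30.9972, D=e−e_prev=78.9552; u=1/4·53.1987+1·30.9972+1/4·78.9552=64.035675; next y=-4/5·(-56.1987)+1·64.035675=108.994635
n=6: y=108.994635, sp=-3, e=sp−y=-111.994635; I=-80.997435, D=e−e_prev=-165.193335; u=1/4·(-111.994635)+1·(-80.997435)+1/4·(-165.193335)≈-150.294428; next y=-4/5·108.994635+1·(-150.294428)≈-237.490136
n=7: y≈-237.490136, sp=-3, e=sp−y≈234.490136; I≈153.492701, D=e−e_prev≈346.484771; u=1/4·234.490136+1·153.492701+1/4·346.484771≈298.736427; next y=-4/5·(-237.490136)+1·298.736427≈488.728535
n=8: y≈488.728535, sp=-3, e=sp−y≈-491.728535; I≈-338.235835, D=e−e_prev≈-726.218671; u=1/4·(-491.728535)+1·(-338.235835)+1/4·(-726.218671)≈-642.722636; next y=-4/5·488.728535+1·(-642.722636)≈-1033.705465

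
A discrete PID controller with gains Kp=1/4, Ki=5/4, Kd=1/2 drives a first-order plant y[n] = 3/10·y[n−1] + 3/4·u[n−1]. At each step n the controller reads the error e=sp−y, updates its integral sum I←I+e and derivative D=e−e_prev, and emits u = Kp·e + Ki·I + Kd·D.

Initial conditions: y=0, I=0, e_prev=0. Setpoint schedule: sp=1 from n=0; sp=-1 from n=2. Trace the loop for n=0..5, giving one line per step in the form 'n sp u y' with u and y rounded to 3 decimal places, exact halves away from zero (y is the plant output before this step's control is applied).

0 1 2.000 0.000
1 1 -0.250 1.500
2 -1 -1.650 0.263
3 -1 -0.004 -1.159
4 -1 -2.132 -0.351
5 -1 0.167 -1.704

(exact arithmetic carried between steps; '≈' marks a value shown rounded to 6 d.p. or computed from one; I and e_prev carry over from the previous line; the table rounds u and y to 3 d.p., halves away from zero)
n=0: y=0, sp=1, e=sp−y=1; I=1, D=e−e_prev=1; u=1/4·1+5/4·1+1/2·1=2; next y=3/10·0+3/4·2=1.5
n=1: y=1.5, sp=1, e=sp−y=-0.5; I=0.5, D=e−e_prev=-1.5; u=1/4·(-0.5)+5/4·0.5+1/2·(-1.5)=-0.25; next y=3/10·1.5+3/4·(-0.25)=0.2625
n=2: y=0.2625, sp=-1, e=sp−y=-1.2625; I=-0.7625, D=e−e_prev=-0.7625; u=1/4·(-1.2625)+5/4·(-0.7625)+1/2·(-0.7625)=-1.65; next y=3/10·0.2625+3/4·(-1.65)=-1.15875
n=3: y=-1.15875, sp=-1, e=sp−y=0.15875; I=-0.60375, D=e−e_prev=1.42125; u=1/4·0.15875+5/4·(-0.60375)+1/2·1.42125=-0.004375; next y=3/10·(-1.15875)+3/4·(-0.004375)≈-0.350906
n=4: y≈-0.350906, sp=-1, e=sp−y≈-0.649094; I≈-1.252844, D=e−e_prev≈-0.807844; u=1/4·(-0.649094)+5/4·(-1.252844)+1/2·(-0.807844)≈-2.13225; next y=3/10·(-0.350906)+3/4·(-2.13225)≈-1.704459
n=5: y≈-1.704459, sp=-1, e=sp−y≈0.704459; I≈-0.548384, D=e−e_prev≈1.353553; u=1/4·0.704459+5/4·(-0.548384)+1/2·1.353553≈0.167411; next y=3/10·(-1.704459)+3/4·0.167411≈-0.385780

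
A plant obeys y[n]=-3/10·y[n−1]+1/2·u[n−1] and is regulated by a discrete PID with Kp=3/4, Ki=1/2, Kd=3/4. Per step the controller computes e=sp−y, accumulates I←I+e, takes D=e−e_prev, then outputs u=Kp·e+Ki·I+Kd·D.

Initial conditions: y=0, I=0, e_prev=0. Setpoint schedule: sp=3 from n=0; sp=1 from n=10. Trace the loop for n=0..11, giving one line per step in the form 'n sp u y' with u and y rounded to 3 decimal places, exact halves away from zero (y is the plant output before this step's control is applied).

0 3 6.000 0.000
1 3 -0.750 3.000
2 3 10.050 -1.275
3 3 -4.384 5.408
4 3 17.868 -3.814
5 3 -13.426 10.078
6 3 33.083 -9.736
7 3 -33.807 19.462
8 3 64.270 -22.742
9 3 -77.912 38.958
10 1 125.586 -50.644
11 1 -171.552 77.986

(exact arithmetic carried between steps; '≈' marks a value shown rounded to 6 d.p. or computed from one; I and e_prev carry over from the previous line; the table rounds u and y to 3 d.p., halves away from zero)
n=0: y=0, sp=3, e=sp−y=3; I=3, D=e−e_prev=3; u=3/4·3+1/2·3+3/4·3=6; next y=-3/10·0+1/2·6=3
n=1: y=3, sp=3, e=sp−y=0; I=3, D=e−e_prev=-3; u=3/4·0+1/2·3+3/4·(-3)=-0.75; next y=-3/10·3+1/2·(-0.75)=-1.275
n=2: y=-1.275, sp=3, e=sp−y=4.275; I=7.275, D=e−e_prev=4.275; u=3/4·4.275+1/2·7.275+3/4·4.275=10.05; next y=-3/10·(-1.275)+1/2·10.05=5.4075
n=3: y=5.4075, sp=3, e=sp−y=-2.4075; I=4.8675, D=e−e_prev=-6.6825; u=3/4·(-2.4075)+1/2·4.8675+3/4·(-6.6825)=-4.38375; next y=-3/10·5.4075+1/2·(-4.38375)=-3.814125
n=4: y=-3.814125, sp=3, e=sp−y=6.814125; I=11.681625, D=e−e_prev=9.221625; u=3/4·6.814125+1/2·11.681625+3/4·9.221625=17.867625; next y=-3/10·(-3.814125)+1/2·17.867625=10.07805
n=5: y=10.07805, sp=3, e=sp−y=-7.07805; I=4.603575, D=e−e_prev=-13.892175; u=3/4·(-7.07805)+1/2·4.603575+3/4·(-13.892175)≈-13.425881; next y=-3/10·10.07805+1/2·(-13.425881)≈-9.736356
n=6: y≈-9.736356, sp=3, e=sp−y≈12.736356; I≈17.339931, D=e−e_prev≈19.814406; u=3/4·12.736356+1/2·17.339931+3/4·19.814406≈33.083036; next y=-3/10·(-9.736356)+1/2·33.083036≈19.462425
n=7: y≈19.462425, sp=3, e=sp−y≈-16.462425; I≈0.877506, D=e−e_prev≈-29.198780; u=3/4·(-16.462425)+1/2·0.877506+3/4·(-29.198780)≈-33.807151; next y=-3/10·19.462425+1/2·(-33.807151)≈-22.742303
n=8: y≈-22.742303, sp=3, e=sp−y≈25.742303; I≈26.619809, D=e−e_prev≈42.204728; u=3/4·25.742303+1/2·26.619809+3/4·42.204728≈64.270177; next y=-3/10·(-22.742303)+1/2·64.270177≈38.957780
n=9: y≈38.957780, sp=3, e=sp−y≈-35.957780; I≈-9.337971, D=e−e_prev≈-61.700083; u=3/4·(-35.957780)+1/2·(-9.337971)+3/4·(-61.700083)≈-77.912382; next y=-3/10·38.957780+1/2·(-77.912382)≈-50.643525
n=10: y≈-50.643525, sp=1, e=sp−y≈51.643525; I≈42.305554, D=e−e_prev≈87.601305; u=3/4·51.643525+1/2·42.305554+3/4·87.601305≈125.586399; next y=-3/10·(-50.643525)+1/2·125.586399≈77.986257
n=11: y≈77.986257, sp=1, e=sp−y≈-76.986257; I≈-34.680703, D=e−e_prev≈-128.629782; u=3/4·(-76.986257)+1/2·(-34.680703)+3/4·(-128.629782)≈-171.552381; next y=-3/10·77.986257+1/2·(-171.552381)≈-109.172067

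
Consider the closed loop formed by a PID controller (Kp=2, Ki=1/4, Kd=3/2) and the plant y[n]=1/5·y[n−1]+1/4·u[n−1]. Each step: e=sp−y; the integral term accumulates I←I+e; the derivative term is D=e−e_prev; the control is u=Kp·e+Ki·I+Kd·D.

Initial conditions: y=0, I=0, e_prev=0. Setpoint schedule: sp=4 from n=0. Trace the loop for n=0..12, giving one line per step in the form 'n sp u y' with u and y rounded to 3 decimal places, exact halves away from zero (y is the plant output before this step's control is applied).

0 4 15.000 0.000
1 4 -4.063 3.750
2 4 16.684 -0.266
3 4 -4.711 4.118
4 4 18.605 -0.354
5 4 -5.519 4.580
6 4 20.653 -0.464
7 4 -6.551 5.070
8 4 22.835 -0.624
9 4 -7.829 5.584
10 4 25.179 -0.840
11 4 -9.374 6.127
12 4 27.713 -1.118

(exact arithmetic carried between steps; '≈' marks a value shown rounded to 6 d.p. or computed from one; I and e_prev carry over from the previous line; the table rounds u and y to 3 d.p., halves away from zero)
n=0: y=0, sp=4, e=sp−y=4; I=4, D=e−e_prev=4; u=2·4+1/4·4+3/2·4=15; next y=1/5·0+1/4·15=3.75
n=1: y=3.75, sp=4, e=sp−y=0.25; I=4.25, D=e−e_prev=-3.75; u=2·0.25+1/4·4.25+3/2·(-3.75)=-4.0625; next y=1/5·3.75+1/4·(-4.0625)=-0.265625
n=2: y=-0.265625, sp=4, e=sp−y=4.265625; I=8.515625, D=e−e_prev=4.015625; u=2·4.265625+1/4·8.515625+3/2·4.015625≈16.683594; next y=1/5·(-0.265625)+1/4·16.683594≈4.117773
n=3: y≈4.117773, sp=4, e=sp−y≈-0.117773; I≈8.397852, D=e−e_prev≈-4.383398; u=2·(-0.117773)+1/4·8.397852+3/2·(-4.383398)≈-4.711182; next y=1/5·4.117773+1/4·(-4.711182)≈-0.354241
n=4: y≈-0.354241, sp=4, e=sp−y≈4.354241; I≈12.752092, D=e−e_prev≈4.472014; u=2·4.354241+1/4·12.752092+3/2·4.472014≈18.604526; next y=1/5·(-0.354241)+1/4·18.604526≈4.580283
n=5: y≈4.580283, sp=4, e=sp−y≈-0.580283; I≈12.171809, D=e−e_prev≈-4.934524; u=2·(-0.580283)+1/4·12.171809+3/2·(-4.934524)≈-5.519400; next y=1/5·4.580283+1/4·(-5.519400)≈-0.463793
n=6: y≈-0.463793, sp=4, e=sp−y≈4.463793; I≈16.635602, D=e−e_prev≈5.044077; u=2·4.463793+1/4·16.635602+3/2·5.044077≈20.652603; next y=1/5·(-0.463793)+1/4·20.652603≈5.070392
n=7: y≈5.070392, sp=4, e=sp−y≈-1.070392; I≈15.565210, D=e−e_prev≈-5.534185; u=2·(-1.070392)+1/4·15.565210+3/2·(-5.534185)≈-6.550759; next y=1/5·5.070392+1/4·(-6.550759)≈-0.623611
n=8: y≈-0.623611, sp=4, e=sp−y≈4.623611; I≈20.188822, D=e−e_prev≈5.694003; u=2·4.623611+1/4·20.188822+3/2·5.694003≈22.835433; next y=1/5·(-0.623611)+1/4·22.835433≈5.584136
n=9: y≈5.584136, sp=4, e=sp−y≈-1.584136; I≈18.604686, D=e−e_prev≈-6.207748; u=2·(-1.584136)+1/4·18.604686+3/2·(-6.207748)≈-7.828722; next y=1/5·5.584136+1/4·(-7.828722)≈-0.840353
n=10: y≈-0.840353, sp=4, e=sp−y≈4.840353; I≈23.445039, D=e−e_prev≈6.424489; u=2·4.840353+1/4·23.445039+3/2·6.424489≈25.178700; next y=1/5·(-0.840353)+1/4·25.178700≈6.126604
n=11: y≈6.126604, sp=4, e=sp−y≈-2.126604; I≈21.318435, D=e−e_prev≈-6.966958; u=2·(-2.126604)+1/4·21.318435+3/2·(-6.966958)≈-9.374037; next y=1/5·6.126604+1/4·(-9.374037)≈-1.118188
n=12: y≈-1.118188, sp=4, e=sp−y≈5.118188; I≈26.436623, D=e−e_prev≈7.244793; u=2·5.118188+1/4·26.436623+3/2·7.244793≈27.712722; next y=1/5·(-1.118188)+1/4·27.712722≈6.704543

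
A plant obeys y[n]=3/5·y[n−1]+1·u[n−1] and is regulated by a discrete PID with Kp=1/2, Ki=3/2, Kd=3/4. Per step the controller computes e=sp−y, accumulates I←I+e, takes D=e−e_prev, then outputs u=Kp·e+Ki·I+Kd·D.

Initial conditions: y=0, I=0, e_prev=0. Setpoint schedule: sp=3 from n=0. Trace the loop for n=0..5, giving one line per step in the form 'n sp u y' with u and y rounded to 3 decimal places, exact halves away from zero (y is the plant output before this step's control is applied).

(exact arithmetic carried between steps; '≈' marks a value shown rounded to 6 d.p. or computed from one; I and e_prev carry over from the previous line; the table rounds u and y to 3 d.p., halves away from zero)
n=0: y=0, sp=3, e=sp−y=3; I=3, D=e−e_prev=3; u=1/2·3+3/2·3+3/4·3=8.25; next y=3/5·0+1·8.25=8.25
n=1: y=8.25, sp=3, e=sp−y=-5.25; I=-2.25, D=e−e_prev=-8.25; u=1/2·(-5.25)+3/2·(-2.25)+3/4·(-8.25)=-12.1875; next y=3/5·8.25+1·(-12.1875)=-7.2375
n=2: y=-7.2375, sp=3, e=sp−y=10.2375; I=7.9875, D=e−e_prev=15.4875; u=1/2·10.2375+3/2·7.9875+3/4·15.4875=28.715625; next y=3/5·(-7.2375)+1·28.715625=24.373125
n=3: y=24.373125, sp=3, e=sp−y=-21.373125; I=-13.385625, D=e−e_prev=-31.610625; u=1/2·(-21.373125)+3/2·(-13.385625)+3/4·(-31.610625)≈-54.472969; next y=3/5·24.373125+1·(-54.472969)≈-39.849094
n=4: y≈-39.849094, sp=3, e=sp−y≈42.849094; I≈29.463469, D=e−e_prev≈64.222219; u=1/2·42.849094+3/2·29.463469+3/4·64.222219≈113.786414; next y=3/5·(-39.849094)+1·113.786414≈89.876958
n=5: y≈89.876958, sp=3, e=sp−y≈-86.876958; I≈-57.413489, D=e−e_prev≈-129.726052; u=1/2·(-86.876958)+3/2·(-57.413489)+3/4·(-129.726052)≈-226.853251; next y=3/5·89.876958+1·(-226.853251)≈-172.927076

0 3 8.250 0.000
1 3 -12.188 8.250
2 3 28.716 -7.238
3 3 -54.473 24.373
4 3 113.786 -39.849
5 3 -226.853 89.877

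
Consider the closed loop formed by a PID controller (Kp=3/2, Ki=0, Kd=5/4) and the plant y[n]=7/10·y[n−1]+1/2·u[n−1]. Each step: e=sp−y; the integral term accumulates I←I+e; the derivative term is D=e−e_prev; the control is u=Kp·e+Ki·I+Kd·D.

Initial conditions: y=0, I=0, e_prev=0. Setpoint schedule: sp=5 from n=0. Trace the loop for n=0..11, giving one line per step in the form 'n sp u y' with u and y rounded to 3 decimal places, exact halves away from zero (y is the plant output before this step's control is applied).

(exact arithmetic carried between steps; '≈' marks a value shown rounded to 6 d.p. or computed from one; I and e_prev carry over from the previous line; the table rounds u and y to 3 d.p., halves away from zero)
n=0: y=0, sp=5, e=sp−y=5; I=5, D=e−e_prev=5; u=3/2·5+0·5+5/4·5=13.75; next y=7/10·0+1/2·13.75=6.875
n=1: y=6.875, sp=5, e=sp−y=-1.875; I=3.125, D=e−e_prev=-6.875; u=3/2·(-1.875)+0·3.125+5/4·(-6.875)=-11.40625; next y=7/10·6.875+1/2·(-11.40625)=-0.890625
n=2: y=-0.890625, sp=5, e=sp−y=5.890625; I=9.015625, D=e−e_prev=7.765625; u=3/2·5.890625+0·9.015625+5/4·7.765625≈18.542969; next y=7/10·(-0.890625)+1/2·18.542969≈8.648047
n=3: y≈8.648047, sp=5, e=sp−y≈-3.648047; I≈5.367578, D=e−e_prev≈-9.538672; u=3/2·(-3.648047)+0·5.367578+5/4·(-9.538672)≈-17.395410; next y=7/10·8.648047+1/2·(-17.395410)≈-2.644072
n=4: y≈-2.644072, sp=5, e=sp−y≈7.644072; I≈13.011650, D=e−e_prev≈11.292119; u=3/2·7.644072+0·13.011650+5/4·11.292119≈25.581257; next y=7/10·(-2.644072)+1/2·25.581257≈10.939778
n=5: y≈10.939778, sp=5, e=sp−y≈-5.939778; I≈7.071872, D=e−e_prev≈-13.583850; u=3/2·(-5.939778)+0·7.071872+5/4·(-13.583850)≈-25.889480; next y=7/10·10.939778+1/2·(-25.889480)≈-5.286895
n=6: y≈-5.286895, sp=5, e=sp−y≈10.286895; I≈17.358768, D=e−e_prev≈16.226673; u=3/2·10.286895+0·17.358768+5/4·16.226673≈35.713685; next y=7/10·(-5.286895)+1/2·35.713685≈14.156016
n=7: y≈14.156016, sp=5, e=sp−y≈-9.156016; I≈8.202752, D=e−e_prev≈-19.442911; u=3/2·(-9.156016)+0·8.202752+5/4·(-19.442911)≈-38.037662; next y=7/10·14.156016+1/2·(-38.037662)≈-9.109620
n=8: y≈-9.109620, sp=5, e=sp−y≈14.109620; I≈22.312372, D=e−e_prev≈23.265636; u=3/2·14.109620+0·22.312372+5/4·23.265636≈50.246475; next y=7/10·(-9.109620)+1/2·50.246475≈18.746503
n=9: y≈18.746503, sp=5, e=sp−y≈-13.746503; I≈8.565869, D=e−e_prev≈-27.856124; u=3/2·(-13.746503)+0·8.565869+5/4·(-27.856124)≈-55.439910; next y=7/10·18.746503+1/2·(-55.439910)≈-14.597402
n=10: y≈-14.597402, sp=5, e=sp−y≈19.597402; I≈28.163271, D=e−e_prev≈33.343906; u=3/2·19.597402+0·28.163271+5/4·33.343906≈71.075986; next y=7/10·(-14.597402)+1/2·71.075986≈25.319811
n=11: y≈25.319811, sp=5, e=sp−y≈-20.319811; I≈7.843460, D=e−e_prev≈-39.917214; u=3/2·(-20.319811)+0·7.843460+5/4·(-39.917214)≈-80.376234; next y=7/10·25.319811+1/2·(-80.376234)≈-22.464249

0 5 13.750 0.000
1 5 -11.406 6.875
2 5 18.543 -0.891
3 5 -17.395 8.648
4 5 25.581 -2.644
5 5 -25.889 10.940
6 5 35.714 -5.287
7 5 -38.038 14.156
8 5 50.246 -9.110
9 5 -55.440 18.747
10 5 71.076 -14.597
11 5 -80.376 25.320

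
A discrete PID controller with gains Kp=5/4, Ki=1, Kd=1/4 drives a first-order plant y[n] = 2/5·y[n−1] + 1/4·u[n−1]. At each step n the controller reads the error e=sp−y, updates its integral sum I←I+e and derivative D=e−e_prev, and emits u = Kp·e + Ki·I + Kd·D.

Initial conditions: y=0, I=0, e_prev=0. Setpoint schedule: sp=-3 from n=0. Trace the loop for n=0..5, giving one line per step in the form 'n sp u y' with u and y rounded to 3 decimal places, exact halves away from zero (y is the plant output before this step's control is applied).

0 -3 -7.500 0.000
1 -3 -5.063 -1.875
2 -3 -6.305 -2.016
3 -3 -6.407 -2.382
4 -3 -6.686 -2.555
5 -3 -6.828 -2.693

(exact arithmetic carried between steps; '≈' marks a value shown rounded to 6 d.p. or computed from one; I and e_prev carry over from the previous line; the table rounds u and y to 3 d.p., halves away from zero)
n=0: y=0, sp=-3, e=sp−y=-3; I=-3, D=e−e_prev=-3; u=5/4·(-3)+1·(-3)+1/4·(-3)=-7.5; next y=2/5·0+1/4·(-7.5)=-1.875
n=1: y=-1.875, sp=-3, e=sp−y=-1.125; I=-4.125, D=e−e_prev=1.875; u=5/4·(-1.125)+1·(-4.125)+1/4·1.875=-5.0625; next y=2/5·(-1.875)+1/4·(-5.0625)=-2.015625
n=2: y=-2.015625, sp=-3, e=sp−y=-0.984375; I=-5.109375, D=e−e_prev=0.140625; u=5/4·(-0.984375)+1·(-5.109375)+1/4·0.140625≈-6.304688; next y=2/5·(-2.015625)+1/4·(-6.304688)≈-2.382422
n=3: y≈-2.382422, sp=-3, e=sp−y≈-0.617578; I≈-5.726953, D=e−e_prev≈0.366797; u=5/4·(-0.617578)+1·(-5.726953)+1/4·0.366797≈-6.407227; next y=2/5·(-2.382422)+1/4·(-6.407227)≈-2.554775
n=4: y≈-2.554775, sp=-3, e=sp−y≈-0.445225; I≈-6.172178, D=e−e_prev≈0.172354; u=5/4·(-0.445225)+1·(-6.172178)+1/4·0.172354≈-6.685620; next y=2/5·(-2.554775)+1/4·(-6.685620)≈-2.693315
n=5: y≈-2.693315, sp=-3, e=sp−y≈-0.306685; I≈-6.478863, D=e−e_prev≈0.138540; u=5/4·(-0.306685)+1·(-6.478863)+1/4·0.138540≈-6.827584; next y=2/5·(-2.693315)+1/4·(-6.827584)≈-2.784222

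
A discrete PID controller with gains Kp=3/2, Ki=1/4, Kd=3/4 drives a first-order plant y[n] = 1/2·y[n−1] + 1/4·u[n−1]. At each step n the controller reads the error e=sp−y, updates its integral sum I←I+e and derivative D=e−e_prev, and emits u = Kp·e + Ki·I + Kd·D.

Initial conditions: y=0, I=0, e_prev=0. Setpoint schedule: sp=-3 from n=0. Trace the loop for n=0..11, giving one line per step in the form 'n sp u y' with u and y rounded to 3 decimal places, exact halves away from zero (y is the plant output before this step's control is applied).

(exact arithmetic carried between steps; '≈' marks a value shown rounded to 6 d.p. or computed from one; I and e_prev carry over from the previous line; the table rounds u and y to 3 d.p., halves away from zero)
n=0: y=0, sp=-3, e=sp−y=-3; I=-3, D=e−e_prev=-3; u=3/2·(-3)+1/4·(-3)+3/4·(-3)=-7.5; next y=1/2·0+1/4·(-7.5)=-1.875
n=1: y=-1.875, sp=-3, e=sp−y=-1.125; I=-4.125, D=e−e_prev=1.875; u=3/2·(-1.125)+1/4·(-4.125)+3/4·1.875=-1.3125; next y=1/2·(-1.875)+1/4·(-1.3125)=-1.265625
n=2: y=-1.265625, sp=-3, e=sp−y=-1.734375; I=-5.859375, D=e−e_prev=-0.609375; u=3/2·(-1.734375)+1/4·(-5.859375)+3/4·(-0.609375)≈-4.523438; next y=1/2·(-1.265625)+1/4·(-4.523438)≈-1.763672
n=3: y≈-1.763672, sp=-3, e=sp−y≈-1.236328; I≈-7.095703, D=e−e_prev≈0.498047; u=3/2·(-1.236328)+1/4·(-7.095703)+3/4·0.498047≈-3.254883; next y=1/2·(-1.763672)+1/4·(-3.254883)≈-1.695557
n=4: y≈-1.695557, sp=-3, e=sp−y≈-1.304443; I≈-8.400146, D=e−e_prev≈-0.068115; u=3/2·(-1.304443)+1/4·(-8.400146)+3/4·(-0.068115)≈-4.107788; next y=1/2·(-1.695557)+1/4·(-4.107788)≈-1.874725
n=5: y≈-1.874725, sp=-3, e=sp−y≈-1.125275; I≈-9.525421, D=e−e_prev≈0.179169; u=3/2·(-1.125275)+1/4·(-9.525421)+3/4·0.179169≈-3.934891; next y=1/2·(-1.874725)+1/4·(-3.934891)≈-1.921085
n=6: y≈-1.921085, sp=-3, e=sp−y≈-1.078915; I≈-10.604336, D=e−e_prev≈0.046360; u=3/2·(-1.078915)+1/4·(-10.604336)+3/4·0.046360≈-4.234686; next y=1/2·(-1.921085)+1/4·(-4.234686)≈-2.019214
n=7: y≈-2.019214, sp=-3, e=sp−y≈-0.980786; I≈-11.585122, D=e−e_prev≈0.098129; u=3/2·(-0.980786)+1/4·(-11.585122)+3/4·0.098129≈-4.293863; next y=1/2·(-2.019214)+1/4·(-4.293863)≈-2.083073
n=8: y≈-2.083073, sp=-3, e=sp−y≈-0.916927; I≈-12.502049, D=e−e_prev≈0.063859; u=3/2·(-0.916927)+1/4·(-12.502049)+3/4·0.063859≈-4.453009; next y=1/2·(-2.083073)+1/4·(-4.453009)≈-2.154789
n=9: y≈-2.154789, sp=-3, e=sp−y≈-0.845211; I≈-13.347260, D=e−e_prev≈0.071716; u=3/2·(-0.845211)+1/4·(-13.347260)+3/4·0.071716≈-4.550845; next y=1/2·(-2.154789)+1/4·(-4.550845)≈-2.215106
n=10: y≈-2.215106, sp=-3, e=sp−y≈-0.784894; I≈-14.132155, D=e−e_prev≈0.060317; u=3/2·(-0.784894)+1/4·(-14.132155)+3/4·0.060317≈-4.665143; next y=1/2·(-2.215106)+1/4·(-4.665143)≈-2.273838
n=11: y≈-2.273838, sp=-3, e=sp−y≈-0.726162; I≈-14.858316, D=e−e_prev≈0.058733; u=3/2·(-0.726162)+1/4·(-14.858316)+3/4·0.058733≈-4.759772; next y=1/2·(-2.273838)+1/4·(-4.759772)≈-2.326862

0 -3 -7.500 0.000
1 -3 -1.313 -1.875
2 -3 -4.523 -1.266
3 -3 -3.255 -1.764
4 -3 -4.108 -1.696
5 -3 -3.935 -1.875
6 -3 -4.235 -1.921
7 -3 -4.294 -2.019
8 -3 -4.453 -2.083
9 -3 -4.551 -2.155
10 -3 -4.665 -2.215
11 -3 -4.760 -2.274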